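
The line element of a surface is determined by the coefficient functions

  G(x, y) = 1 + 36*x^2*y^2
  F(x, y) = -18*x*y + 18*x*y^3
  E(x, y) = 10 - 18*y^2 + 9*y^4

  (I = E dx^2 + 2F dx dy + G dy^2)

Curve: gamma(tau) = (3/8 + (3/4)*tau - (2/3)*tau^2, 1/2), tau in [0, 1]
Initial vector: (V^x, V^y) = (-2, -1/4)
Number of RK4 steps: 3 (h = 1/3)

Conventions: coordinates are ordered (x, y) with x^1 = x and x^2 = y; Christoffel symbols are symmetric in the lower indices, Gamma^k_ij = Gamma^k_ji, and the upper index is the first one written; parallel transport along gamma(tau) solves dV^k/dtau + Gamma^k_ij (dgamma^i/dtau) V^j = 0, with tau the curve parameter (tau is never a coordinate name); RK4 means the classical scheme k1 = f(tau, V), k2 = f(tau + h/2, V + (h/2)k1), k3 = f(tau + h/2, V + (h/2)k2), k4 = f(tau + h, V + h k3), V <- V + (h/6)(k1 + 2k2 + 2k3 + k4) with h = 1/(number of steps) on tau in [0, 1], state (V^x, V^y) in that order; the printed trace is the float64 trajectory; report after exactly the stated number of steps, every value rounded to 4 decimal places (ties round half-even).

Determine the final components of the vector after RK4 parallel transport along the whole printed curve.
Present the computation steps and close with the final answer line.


gamma'(tau) = (3/4 - (4/3)*tau, 0); f(tau, V)^k = -Gamma^k_ij(gamma(tau)) gamma'^i(tau) V^j; h = 1/3; intermediate values shown to 6 dp
curve data and Christoffel symbols at the stage parameters:
  tau = 0.000000: gamma = (0.375000, 0.500000), gamma' = (0.750000, 0.000000); Gamma_xxx = 0.000000, Gamma_xxy = -0.921109, Gamma_xyy = -0.690832, Gamma_yxx = 0.000000, Gamma_yxy = 0.460554, Gamma_yyy = 0.345416
  tau = 0.166667: gamma = (0.481481, 0.500000), gamma' = (0.527778, 0.000000); Gamma_xxx = 0.000000, Gamma_xxy = -0.828331, Gamma_xyy = -0.797652, Gamma_yxx = 0.000000, Gamma_yxy = 0.531768, Gamma_yyy = 0.512073
  tau = 0.333333: gamma = (0.550926, 0.500000), gamma' = (0.305556, 0.000000); Gamma_xxx = 0.000000, Gamma_xxy = -0.767554, Gamma_xyy = -0.845730, Gamma_yxx = 0.000000, Gamma_yxy = 0.563820, Gamma_yyy = 0.621246
  tau = 0.500000: gamma = (0.583333, 0.500000), gamma' = (0.083333, 0.000000); Gamma_xxx = 0.000000, Gamma_xxy = -0.739726, Gamma_xyy = -0.863014, Gamma_yxx = 0.000000, Gamma_yxy = 0.575342, Gamma_yyy = 0.671233
  tau = 0.666667: gamma = (0.578704, 0.500000), gamma' = (-0.138889, 0.000000); Gamma_xxx = 0.000000, Gamma_xxy = -0.743672, Gamma_xyy = -0.860732, Gamma_yxx = 0.000000, Gamma_yxy = 0.573821, Gamma_yyy = 0.664145
  tau = 0.833333: gamma = (0.537037, 0.500000), gamma' = (-0.361111, 0.000000); Gamma_xxx = 0.000000, Gamma_xxy = -0.779610, Gamma_xyy = -0.837359, Gamma_yxx = 0.000000, Gamma_yxy = 0.558239, Gamma_yyy = 0.599590
  tau = 1.000000: gamma = (0.458333, 0.500000), gamma' = (-0.583333, 0.000000); Gamma_xxx = 0.000000, Gamma_xxy = -0.848723, Gamma_xyy = -0.777996, Gamma_yxx = 0.000000, Gamma_yxy = 0.518664, Gamma_yyy = 0.475442
step 0: V^x = -2.0000, V^y = -0.2500
step 1: k1 = (-0.172708, 0.086354), k2 = (-0.103002, 0.066125), k3 = (-0.104476, 0.067071), k4 = (-0.053389, 0.039218); V <- V + (h/6)(k1 + 2k2 + 2k3 + k4): V^x = -2.0356, V^y = -0.2282
step 2: k1 = (-0.053526, 0.039318), k2 = (-0.013665, 0.010628), k3 = (-0.013959, 0.010857), k4 = (0.023199, -0.017900); V <- V + (h/6)(k1 + 2k2 + 2k3 + k4): V^x = -2.0404, V^y = -0.2246
step 3: k1 = (0.023203, -0.017904), k2 = (0.064084, -0.045887), k3 = (0.065397, -0.046828), k4 = (0.118948, -0.072691); V <- V + (h/6)(k1 + 2k2 + 2k3 + k4): V^x = -2.0181, V^y = -0.2400

Answer: V^x = -2.0181, V^y = -0.2400


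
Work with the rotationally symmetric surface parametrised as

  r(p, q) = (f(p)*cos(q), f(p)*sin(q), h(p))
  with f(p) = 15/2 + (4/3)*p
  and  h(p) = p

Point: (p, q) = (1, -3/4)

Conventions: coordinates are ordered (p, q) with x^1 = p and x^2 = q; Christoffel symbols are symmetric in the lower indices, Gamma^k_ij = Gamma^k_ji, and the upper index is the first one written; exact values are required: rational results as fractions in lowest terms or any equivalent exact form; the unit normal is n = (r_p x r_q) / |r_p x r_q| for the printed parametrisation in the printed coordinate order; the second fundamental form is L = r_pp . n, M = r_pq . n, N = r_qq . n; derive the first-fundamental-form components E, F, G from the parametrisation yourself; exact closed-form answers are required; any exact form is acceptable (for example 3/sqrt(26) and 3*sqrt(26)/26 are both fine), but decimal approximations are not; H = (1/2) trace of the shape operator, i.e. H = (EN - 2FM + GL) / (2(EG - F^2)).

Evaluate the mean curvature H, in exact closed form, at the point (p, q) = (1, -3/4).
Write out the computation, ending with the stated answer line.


f = 53/6, f' = 4/3, f'' = 0, h' = 1, h'' = 0
E = 25/9, F = 0, G = 2809/36; answer radicand W^2 = 25/9
unnormalised second-form numerators: l = 0, m = 0, n = 53/6; L = l/sqrt(25/9), and similarly M = m/sqrt(W^2), N = n/sqrt(W^2)
H = (E*n - 2*F*m + G*l) / (2*(EG - F^2)*sqrt(W^2)); E*n - 2*F*m + G*l = 1325/54, EG - F^2 = 70225/324, so H = (3/53)/sqrt(25/9)

Answer: H = 9/265


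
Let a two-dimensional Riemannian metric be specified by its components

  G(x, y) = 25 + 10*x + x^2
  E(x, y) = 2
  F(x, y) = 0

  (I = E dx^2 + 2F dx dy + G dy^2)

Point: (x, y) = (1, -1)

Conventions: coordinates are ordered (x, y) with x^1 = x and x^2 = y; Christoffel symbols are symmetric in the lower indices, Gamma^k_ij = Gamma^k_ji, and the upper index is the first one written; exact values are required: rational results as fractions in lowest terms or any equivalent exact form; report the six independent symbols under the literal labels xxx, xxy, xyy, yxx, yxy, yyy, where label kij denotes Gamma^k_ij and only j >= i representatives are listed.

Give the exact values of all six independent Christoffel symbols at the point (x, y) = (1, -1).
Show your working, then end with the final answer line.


E = 2, F = 0, G = 36 at the point
E_x = 0, E_y = 0, F_x = 0, F_y = 0, G_x = 12, G_y = 0
EG - F^2 = 72;  g^inv = (1/72) * [[36, 0], [0, 2]]
first-kind symbols [ij,l] = (1/2)(d_i g_jl + d_j g_il - d_l g_ij): [xx,x] = E_x/2 = 0, [xx,y] = F_x - E_y/2 = 0, [xy,x] = E_y/2 = 0, [xy,y] = G_x/2 = 6, [yy,x] = F_y - G_x/2 = -6, [yy,y] = G_y/2 = 0
Gamma^x_ij = (G*[ij,x] - F*[ij,y])/(EG - F^2), Gamma^y_ij = (E*[ij,y] - F*[ij,x])/(EG - F^2)

Answer: Gamma_xxx = 0, Gamma_xxy = 0, Gamma_xyy = -3, Gamma_yxx = 0, Gamma_yxy = 1/6, Gamma_yyy = 0


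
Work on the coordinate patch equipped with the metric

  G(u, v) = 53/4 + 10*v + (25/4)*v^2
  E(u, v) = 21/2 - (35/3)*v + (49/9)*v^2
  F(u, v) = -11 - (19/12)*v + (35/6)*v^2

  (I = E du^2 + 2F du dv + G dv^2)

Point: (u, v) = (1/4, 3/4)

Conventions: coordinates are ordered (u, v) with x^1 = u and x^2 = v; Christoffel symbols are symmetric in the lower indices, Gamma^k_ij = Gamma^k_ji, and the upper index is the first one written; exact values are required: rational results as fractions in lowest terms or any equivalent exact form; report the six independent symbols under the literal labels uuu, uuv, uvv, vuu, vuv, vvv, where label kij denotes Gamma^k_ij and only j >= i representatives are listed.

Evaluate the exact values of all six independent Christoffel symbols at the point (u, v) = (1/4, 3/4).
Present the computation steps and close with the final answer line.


E = 77/16, F = -285/32, G = 1553/64 at the point
E_u = 0, E_v = -7/2, F_u = 0, F_v = 43/6, G_u = 0, G_v = 155/8
EG - F^2 = 9589/256;  g^inv = (256/9589) * [[1553/64, 285/32], [285/32, 77/16]]
first-kind symbols [ij,l] = (1/2)(d_i g_jl + d_j g_il - d_l g_ij): [uu,u] = E_u/2 = 0, [uu,v] = F_u - E_v/2 = 7/4, [uv,u] = E_v/2 = -7/4, [uv,v] = G_u/2 = 0, [vv,u] = F_v - G_u/2 = 43/6, [vv,v] = G_v/2 = 155/16
Gamma^u_ij = (G*[ij,u] - F*[ij,v])/(EG - F^2), Gamma^v_ij = (E*[ij,v] - F*[ij,u])/(EG - F^2)

Answer: Gamma_uuu = 3990/9589, Gamma_uuv = -10871/9589, Gamma_uvv = 399641/57534, Gamma_vuu = 2156/9589, Gamma_vuv = -3990/9589, Gamma_vvv = 28275/9589


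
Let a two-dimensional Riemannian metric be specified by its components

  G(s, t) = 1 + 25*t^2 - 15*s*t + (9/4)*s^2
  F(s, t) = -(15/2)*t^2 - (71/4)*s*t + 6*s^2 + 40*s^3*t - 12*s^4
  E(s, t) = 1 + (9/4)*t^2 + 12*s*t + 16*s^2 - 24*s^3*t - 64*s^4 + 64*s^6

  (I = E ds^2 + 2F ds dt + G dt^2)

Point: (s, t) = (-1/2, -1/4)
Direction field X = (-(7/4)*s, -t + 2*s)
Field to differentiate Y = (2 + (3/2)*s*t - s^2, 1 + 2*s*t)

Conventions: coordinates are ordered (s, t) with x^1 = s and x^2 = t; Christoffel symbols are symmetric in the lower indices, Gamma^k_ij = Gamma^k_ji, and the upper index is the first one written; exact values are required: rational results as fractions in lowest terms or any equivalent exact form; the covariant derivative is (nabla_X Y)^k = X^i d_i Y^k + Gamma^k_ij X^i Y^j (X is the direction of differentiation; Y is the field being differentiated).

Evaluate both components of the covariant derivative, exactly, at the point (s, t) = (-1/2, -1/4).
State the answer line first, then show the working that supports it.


Answer: (nabla_X Y)^s = 10003/12864, (nabla_X Y)^t = 1393/3216

E = 185/64, F = -11/16, G = 5/4 at the point
E_s = 11/2, E_t = -33/8, F_s = -49/16, F_t = 61/8, G_s = 3/2, G_t = -5
EG - F^2 = 201/64;  g^inv = (64/201) * [[5/4, 11/16], [11/16, 185/64]]
first-kind symbols [ij,l] = (1/2)(d_i g_jl + d_j g_il - d_l g_ij): [ss,s] = E_s/2 = 11/4, [ss,t] = F_s - E_t/2 = -1, [st,s] = E_t/2 = -33/16, [st,t] = G_s/2 = 3/4, [tt,s] = F_t - G_s/2 = 55/8, [tt,t] = G_t/2 = -5/2
Gamma^s_ij = (G*[ij,s] - F*[ij,t])/(EG - F^2), Gamma^t_ij = (E*[ij,t] - F*[ij,s])/(EG - F^2)
Gamma_sss = 176/201, Gamma_sst = -44/67, Gamma_stt = 440/201, Gamma_tss = -64/201, Gamma_tst = 16/67, Gamma_ttt = -160/201
X = (7/8, -3/4), Y = (31/16, 5/4) at the point


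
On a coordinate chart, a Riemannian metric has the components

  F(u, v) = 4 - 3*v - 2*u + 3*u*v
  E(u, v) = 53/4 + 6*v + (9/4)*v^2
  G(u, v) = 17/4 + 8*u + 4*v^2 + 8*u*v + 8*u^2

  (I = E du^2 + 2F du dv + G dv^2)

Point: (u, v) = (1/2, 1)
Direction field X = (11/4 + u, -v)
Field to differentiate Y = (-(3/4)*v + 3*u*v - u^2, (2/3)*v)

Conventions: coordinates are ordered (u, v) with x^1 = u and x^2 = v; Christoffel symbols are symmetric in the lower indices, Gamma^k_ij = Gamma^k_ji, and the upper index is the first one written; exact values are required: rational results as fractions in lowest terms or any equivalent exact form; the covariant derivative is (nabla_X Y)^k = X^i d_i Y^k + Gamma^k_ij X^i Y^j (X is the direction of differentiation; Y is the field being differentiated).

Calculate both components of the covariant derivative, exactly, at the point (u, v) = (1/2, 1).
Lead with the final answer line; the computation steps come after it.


Answer: (nabla_X Y)^u = 163425/24968, (nabla_X Y)^v = -17509/74904

E = 43/2, F = 3/2, G = 73/4 at the point
E_u = 0, E_v = 21/2, F_u = 1, F_v = -3/2, G_u = 24, G_v = 12
EG - F^2 = 3121/8;  g^inv = (8/3121) * [[73/4, -3/2], [-3/2, 43/2]]
first-kind symbols [ij,l] = (1/2)(d_i g_jl + d_j g_il - d_l g_ij): [uu,u] = E_u/2 = 0, [uu,v] = F_u - E_v/2 = -17/4, [uv,u] = E_v/2 = 21/4, [uv,v] = G_u/2 = 12, [vv,u] = F_v - G_u/2 = -27/2, [vv,v] = G_v/2 = 6
Gamma^u_ij = (G*[ij,u] - F*[ij,v])/(EG - F^2), Gamma^v_ij = (E*[ij,v] - F*[ij,u])/(EG - F^2)
Gamma_uuu = 51/3121, Gamma_uuv = 1245/6242, Gamma_uvv = -2043/3121, Gamma_vuu = -731/3121, Gamma_vuv = 2001/3121, Gamma_vvv = 1194/3121
X = (13/4, -1), Y = (1/2, 2/3) at the point


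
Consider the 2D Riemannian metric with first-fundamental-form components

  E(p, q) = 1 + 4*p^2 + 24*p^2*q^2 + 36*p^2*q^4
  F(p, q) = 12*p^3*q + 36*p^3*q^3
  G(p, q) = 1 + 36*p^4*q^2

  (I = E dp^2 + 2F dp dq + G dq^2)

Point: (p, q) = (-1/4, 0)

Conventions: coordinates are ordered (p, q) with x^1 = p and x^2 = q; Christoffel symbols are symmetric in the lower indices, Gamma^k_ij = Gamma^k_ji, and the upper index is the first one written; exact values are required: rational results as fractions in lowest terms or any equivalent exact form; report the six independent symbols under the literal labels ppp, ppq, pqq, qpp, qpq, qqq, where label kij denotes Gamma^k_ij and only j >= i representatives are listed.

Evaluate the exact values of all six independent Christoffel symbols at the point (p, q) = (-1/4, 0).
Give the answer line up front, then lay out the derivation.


Answer: Gamma_ppp = -4/5, Gamma_ppq = 0, Gamma_pqq = -3/20, Gamma_qpp = 0, Gamma_qpq = 0, Gamma_qqq = 0

E = 5/4, F = 0, G = 1 at the point
E_p = -2, E_q = 0, F_p = 0, F_q = -3/16, G_p = 0, G_q = 0
EG - F^2 = 5/4;  g^inv = (4/5) * [[1, 0], [0, 5/4]]
first-kind symbols [ij,l] = (1/2)(d_i g_jl + d_j g_il - d_l g_ij): [pp,p] = E_p/2 = -1, [pp,q] = F_p - E_q/2 = 0, [pq,p] = E_q/2 = 0, [pq,q] = G_p/2 = 0, [qq,p] = F_q - G_p/2 = -3/16, [qq,q] = G_q/2 = 0
Gamma^p_ij = (G*[ij,p] - F*[ij,q])/(EG - F^2), Gamma^q_ij = (E*[ij,q] - F*[ij,p])/(EG - F^2)


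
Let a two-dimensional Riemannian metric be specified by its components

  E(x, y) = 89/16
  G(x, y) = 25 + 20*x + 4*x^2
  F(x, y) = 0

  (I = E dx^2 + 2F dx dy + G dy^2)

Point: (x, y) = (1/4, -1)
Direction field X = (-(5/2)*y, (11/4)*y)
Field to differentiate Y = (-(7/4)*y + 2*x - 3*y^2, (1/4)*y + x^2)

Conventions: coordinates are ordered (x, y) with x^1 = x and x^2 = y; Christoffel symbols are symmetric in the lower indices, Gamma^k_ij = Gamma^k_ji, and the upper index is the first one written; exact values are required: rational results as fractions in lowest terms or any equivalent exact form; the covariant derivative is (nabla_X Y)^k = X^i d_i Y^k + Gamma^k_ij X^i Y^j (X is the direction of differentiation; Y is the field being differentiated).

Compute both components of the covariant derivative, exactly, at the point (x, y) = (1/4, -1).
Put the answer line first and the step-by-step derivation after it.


Answer: (nabla_X Y)^x = -10975/1424, (nabla_X Y)^y = 201/176

E = 89/16, F = 0, G = 121/4 at the point
E_x = 0, E_y = 0, F_x = 0, F_y = 0, G_x = 22, G_y = 0
EG - F^2 = 10769/64;  g^inv = (64/10769) * [[121/4, 0], [0, 89/16]]
first-kind symbols [ij,l] = (1/2)(d_i g_jl + d_j g_il - d_l g_ij): [xx,x] = E_x/2 = 0, [xx,y] = F_x - E_y/2 = 0, [xy,x] = E_y/2 = 0, [xy,y] = G_x/2 = 11, [yy,x] = F_y - G_x/2 = -11, [yy,y] = G_y/2 = 0
Gamma^x_ij = (G*[ij,x] - F*[ij,y])/(EG - F^2), Gamma^y_ij = (E*[ij,y] - F*[ij,x])/(EG - F^2)
Gamma_xxx = 0, Gamma_xxy = 0, Gamma_xyy = -176/89, Gamma_yxx = 0, Gamma_yxy = 4/11, Gamma_yyy = 0
X = (5/2, -11/4), Y = (-3/4, -3/16) at the point


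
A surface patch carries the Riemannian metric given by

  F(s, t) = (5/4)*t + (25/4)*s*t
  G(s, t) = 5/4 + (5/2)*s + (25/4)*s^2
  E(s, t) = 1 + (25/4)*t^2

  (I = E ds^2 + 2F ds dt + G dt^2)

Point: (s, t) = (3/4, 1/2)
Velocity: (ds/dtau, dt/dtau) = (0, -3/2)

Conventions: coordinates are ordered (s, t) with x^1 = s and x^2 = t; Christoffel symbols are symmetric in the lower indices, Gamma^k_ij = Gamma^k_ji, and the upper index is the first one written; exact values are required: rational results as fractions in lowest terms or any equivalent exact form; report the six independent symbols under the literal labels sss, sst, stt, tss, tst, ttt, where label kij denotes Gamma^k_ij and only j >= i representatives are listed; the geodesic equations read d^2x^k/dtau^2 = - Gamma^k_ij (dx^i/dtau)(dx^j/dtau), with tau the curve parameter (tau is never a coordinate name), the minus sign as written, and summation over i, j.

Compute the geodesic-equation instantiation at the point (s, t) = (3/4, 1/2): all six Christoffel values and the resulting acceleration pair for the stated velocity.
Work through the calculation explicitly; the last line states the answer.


E = 41/16, F = 95/32, G = 425/64 at the point
E_s = 0, E_t = 25/4, F_s = 25/8, F_t = 95/16, G_s = 95/8, G_t = 0
EG - F^2 = 525/64;  g^inv = (64/525) * [[425/64, -95/32], [-95/32, 41/16]]
first-kind symbols [ij,l] = (1/2)(d_i g_jl + d_j g_il - d_l g_ij): [ss,s] = E_s/2 = 0, [ss,t] = F_s - E_t/2 = 0, [st,s] = E_t/2 = 25/8, [st,t] = G_s/2 = 95/16, [tt,s] = F_t - G_s/2 = 0, [tt,t] = G_t/2 = 0
Gamma^s_ij = (G*[ij,s] - F*[ij,t])/(EG - F^2), Gamma^t_ij = (E*[ij,t] - F*[ij,s])/(EG - F^2)
Gamma_sss = 0, Gamma_sst = 8/21, Gamma_stt = 0, Gamma_tss = 0, Gamma_tst = 76/105, Gamma_ttt = 0
d^2s/dtau^2 = -(Gamma_sss*(0)^2 + 2*Gamma_sst*(0)*(-3/2) + Gamma_stt*(-3/2)^2) = 0
d^2t/dtau^2 = -(Gamma_tss*(0)^2 + 2*Gamma_tst*(0)*(-3/2) + Gamma_ttt*(-3/2)^2) = 0

Answer: Gamma_sss = 0, Gamma_sst = 8/21, Gamma_stt = 0, Gamma_tss = 0, Gamma_tst = 76/105, Gamma_ttt = 0; accelerations (d^2s/dtau^2, d^2t/dtau^2) = (0, 0)


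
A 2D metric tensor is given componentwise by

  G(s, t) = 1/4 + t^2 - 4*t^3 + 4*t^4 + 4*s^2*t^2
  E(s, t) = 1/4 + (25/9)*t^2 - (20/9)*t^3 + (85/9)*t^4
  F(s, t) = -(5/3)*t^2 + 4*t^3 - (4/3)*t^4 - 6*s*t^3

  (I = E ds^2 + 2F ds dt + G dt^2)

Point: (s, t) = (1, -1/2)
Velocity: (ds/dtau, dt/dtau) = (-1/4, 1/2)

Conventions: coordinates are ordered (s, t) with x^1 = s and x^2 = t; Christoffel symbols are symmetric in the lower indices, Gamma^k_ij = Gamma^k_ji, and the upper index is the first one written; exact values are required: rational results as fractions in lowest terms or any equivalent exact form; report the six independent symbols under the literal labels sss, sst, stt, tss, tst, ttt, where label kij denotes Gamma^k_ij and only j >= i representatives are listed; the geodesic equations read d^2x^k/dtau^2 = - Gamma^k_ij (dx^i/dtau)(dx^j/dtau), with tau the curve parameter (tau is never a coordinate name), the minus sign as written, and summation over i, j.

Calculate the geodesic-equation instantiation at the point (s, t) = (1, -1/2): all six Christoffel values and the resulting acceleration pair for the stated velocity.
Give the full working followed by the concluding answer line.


E = 29/16, F = -1/4, G = 9/4 at the point
E_s = 0, E_t = -55/6, F_s = 3/4, F_t = 5/6, G_s = 2, G_t = -10
EG - F^2 = 257/64;  g^inv = (64/257) * [[9/4, 1/4], [1/4, 29/16]]
first-kind symbols [ij,l] = (1/2)(d_i g_jl + d_j g_il - d_l g_ij): [ss,s] = E_s/2 = 0, [ss,t] = F_s - E_t/2 = 16/3, [st,s] = E_t/2 = -55/12, [st,t] = G_s/2 = 1, [tt,s] = F_t - G_s/2 = -1/6, [tt,t] = G_t/2 = -5
Gamma^s_ij = (G*[ij,s] - F*[ij,t])/(EG - F^2), Gamma^t_ij = (E*[ij,t] - F*[ij,s])/(EG - F^2)
Gamma_sss = 256/771, Gamma_sst = -644/257, Gamma_stt = -104/257, Gamma_tss = 1856/771, Gamma_tst = 128/771, Gamma_ttt = -1748/771
d^2s/dtau^2 = -(Gamma_sss*(-1/4)^2 + 2*Gamma_sst*(-1/4)*(1/2) + Gamma_stt*(1/2)^2) = -421/771
d^2t/dtau^2 = -(Gamma_tss*(-1/4)^2 + 2*Gamma_tst*(-1/4)*(1/2) + Gamma_ttt*(1/2)^2) = 353/771

Answer: Gamma_sss = 256/771, Gamma_sst = -644/257, Gamma_stt = -104/257, Gamma_tss = 1856/771, Gamma_tst = 128/771, Gamma_ttt = -1748/771; accelerations (d^2s/dtau^2, d^2t/dtau^2) = (-421/771, 353/771)


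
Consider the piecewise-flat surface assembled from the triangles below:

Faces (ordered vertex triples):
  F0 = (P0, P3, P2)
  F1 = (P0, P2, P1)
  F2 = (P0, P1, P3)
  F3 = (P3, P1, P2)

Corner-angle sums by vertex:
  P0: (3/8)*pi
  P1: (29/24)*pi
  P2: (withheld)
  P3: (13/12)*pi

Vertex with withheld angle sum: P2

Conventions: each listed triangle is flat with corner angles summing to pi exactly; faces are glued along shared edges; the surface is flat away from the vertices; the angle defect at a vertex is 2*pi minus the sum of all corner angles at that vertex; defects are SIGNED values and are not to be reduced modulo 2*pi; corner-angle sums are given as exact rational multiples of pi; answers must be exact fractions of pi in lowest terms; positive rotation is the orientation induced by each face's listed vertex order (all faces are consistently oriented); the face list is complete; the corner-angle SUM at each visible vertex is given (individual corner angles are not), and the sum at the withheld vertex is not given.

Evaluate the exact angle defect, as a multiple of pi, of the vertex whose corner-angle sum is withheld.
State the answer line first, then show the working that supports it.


Answer: defect(P2) = (2/3)*pi

V = 4, E = 6, F = 4; chi = V - E + F = 2
Gauss-Bonnet: total defect = 2*pi*chi = 4*pi; visible defects sum to (10/3)*pi


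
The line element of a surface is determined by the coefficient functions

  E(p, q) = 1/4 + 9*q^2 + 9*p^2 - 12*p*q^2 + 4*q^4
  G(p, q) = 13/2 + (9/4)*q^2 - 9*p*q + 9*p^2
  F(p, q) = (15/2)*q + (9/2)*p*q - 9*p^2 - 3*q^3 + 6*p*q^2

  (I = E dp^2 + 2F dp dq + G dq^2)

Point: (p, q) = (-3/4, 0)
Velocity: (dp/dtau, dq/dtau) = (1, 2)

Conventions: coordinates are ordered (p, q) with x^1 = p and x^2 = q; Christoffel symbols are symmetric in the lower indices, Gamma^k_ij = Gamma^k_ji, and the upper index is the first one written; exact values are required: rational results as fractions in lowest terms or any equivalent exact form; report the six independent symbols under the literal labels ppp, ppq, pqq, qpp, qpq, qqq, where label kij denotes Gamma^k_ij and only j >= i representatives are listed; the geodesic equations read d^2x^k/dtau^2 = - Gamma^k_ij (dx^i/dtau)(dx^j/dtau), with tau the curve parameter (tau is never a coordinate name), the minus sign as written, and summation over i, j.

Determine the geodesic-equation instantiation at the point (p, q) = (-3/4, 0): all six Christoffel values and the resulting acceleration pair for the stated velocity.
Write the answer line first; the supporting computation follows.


Answer: Gamma_ppp = -621/2291, Gamma_ppq = -2187/2291, Gamma_pqq = 9141/2291, Gamma_qpp = 2403/2291, Gamma_qpq = -2295/2291, Gamma_qqq = 4671/2291; accelerations (d^2p/dtau^2, d^2q/dtau^2) = (-27195/2291, -11907/2291)

E = 85/16, F = -81/16, G = 185/16 at the point
E_p = -27/2, E_q = 0, F_p = 27/2, F_q = 33/8, G_p = -27/2, G_q = 27/4
EG - F^2 = 2291/64;  g^inv = (64/2291) * [[185/16, 81/16], [81/16, 85/16]]
first-kind symbols [ij,l] = (1/2)(d_i g_jl + d_j g_il - d_l g_ij): [pp,p] = E_p/2 = -27/4, [pp,q] = F_p - E_q/2 = 27/2, [pq,p] = E_q/2 = 0, [pq,q] = G_p/2 = -27/4, [qq,p] = F_q - G_p/2 = 87/8, [qq,q] = G_q/2 = 27/8
Gamma^p_ij = (G*[ij,p] - F*[ij,q])/(EG - F^2), Gamma^q_ij = (E*[ij,q] - F*[ij,p])/(EG - F^2)
Gamma_ppp = -621/2291, Gamma_ppq = -2187/2291, Gamma_pqq = 9141/2291, Gamma_qpp = 2403/2291, Gamma_qpq = -2295/2291, Gamma_qqq = 4671/2291
d^2p/dtau^2 = -(Gamma_ppp*(1)^2 + 2*Gamma_ppq*(1)*(2) + Gamma_pqq*(2)^2) = -27195/2291
d^2q/dtau^2 = -(Gamma_qpp*(1)^2 + 2*Gamma_qpq*(1)*(2) + Gamma_qqq*(2)^2) = -11907/2291


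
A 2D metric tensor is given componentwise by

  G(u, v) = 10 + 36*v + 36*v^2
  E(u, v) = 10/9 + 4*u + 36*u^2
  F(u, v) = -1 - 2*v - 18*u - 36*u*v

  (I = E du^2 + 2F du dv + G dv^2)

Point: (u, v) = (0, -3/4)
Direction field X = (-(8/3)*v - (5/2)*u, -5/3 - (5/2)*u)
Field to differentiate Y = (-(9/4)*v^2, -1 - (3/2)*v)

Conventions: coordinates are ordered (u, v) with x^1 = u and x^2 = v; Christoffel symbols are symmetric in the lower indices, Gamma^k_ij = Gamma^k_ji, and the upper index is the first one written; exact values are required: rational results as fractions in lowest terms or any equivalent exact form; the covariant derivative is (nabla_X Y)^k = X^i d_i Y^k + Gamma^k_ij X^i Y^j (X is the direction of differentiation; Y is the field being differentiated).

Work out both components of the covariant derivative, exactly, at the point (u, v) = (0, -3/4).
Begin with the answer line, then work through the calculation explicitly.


Answer: (nabla_X Y)^u = -6783/968, (nabla_X Y)^v = -3601/968

E = 10/9, F = 1/2, G = 13/4 at the point
E_u = 4, E_v = 0, F_u = 9, F_v = -2, G_u = 0, G_v = -18
EG - F^2 = 121/36;  g^inv = (36/121) * [[13/4, -1/2], [-1/2, 10/9]]
first-kind symbols [ij,l] = (1/2)(d_i g_jl + d_j g_il - d_l g_ij): [uu,u] = E_u/2 = 2, [uu,v] = F_u - E_v/2 = 9, [uv,u] = E_v/2 = 0, [uv,v] = G_u/2 = 0, [vv,u] = F_v - G_u/2 = -2, [vv,v] = G_v/2 = -9
Gamma^u_ij = (G*[ij,u] - F*[ij,v])/(EG - F^2), Gamma^v_ij = (E*[ij,v] - F*[ij,u])/(EG - F^2)
Gamma_uuu = 72/121, Gamma_uuv = 0, Gamma_uvv = -72/121, Gamma_vuu = 324/121, Gamma_vuv = 0, Gamma_vvv = -324/121
X = (2, -5/3), Y = (-81/64, 1/8) at the point


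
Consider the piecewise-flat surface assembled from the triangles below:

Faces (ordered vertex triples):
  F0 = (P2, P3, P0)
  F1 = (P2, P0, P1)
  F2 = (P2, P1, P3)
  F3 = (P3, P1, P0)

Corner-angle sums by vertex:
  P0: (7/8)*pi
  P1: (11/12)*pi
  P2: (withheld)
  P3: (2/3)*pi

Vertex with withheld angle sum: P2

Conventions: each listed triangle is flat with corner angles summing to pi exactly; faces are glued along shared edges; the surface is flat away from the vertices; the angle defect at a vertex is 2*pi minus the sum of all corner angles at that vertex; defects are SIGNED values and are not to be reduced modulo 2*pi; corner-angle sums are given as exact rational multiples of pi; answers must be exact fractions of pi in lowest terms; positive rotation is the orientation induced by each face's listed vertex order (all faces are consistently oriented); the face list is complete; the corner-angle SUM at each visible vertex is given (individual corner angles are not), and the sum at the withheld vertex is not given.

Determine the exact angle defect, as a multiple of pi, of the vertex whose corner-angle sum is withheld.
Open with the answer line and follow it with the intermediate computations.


Answer: defect(P2) = (11/24)*pi

V = 4, E = 6, F = 4; chi = V - E + F = 2
Gauss-Bonnet: total defect = 2*pi*chi = 4*pi; visible defects sum to (85/24)*pi


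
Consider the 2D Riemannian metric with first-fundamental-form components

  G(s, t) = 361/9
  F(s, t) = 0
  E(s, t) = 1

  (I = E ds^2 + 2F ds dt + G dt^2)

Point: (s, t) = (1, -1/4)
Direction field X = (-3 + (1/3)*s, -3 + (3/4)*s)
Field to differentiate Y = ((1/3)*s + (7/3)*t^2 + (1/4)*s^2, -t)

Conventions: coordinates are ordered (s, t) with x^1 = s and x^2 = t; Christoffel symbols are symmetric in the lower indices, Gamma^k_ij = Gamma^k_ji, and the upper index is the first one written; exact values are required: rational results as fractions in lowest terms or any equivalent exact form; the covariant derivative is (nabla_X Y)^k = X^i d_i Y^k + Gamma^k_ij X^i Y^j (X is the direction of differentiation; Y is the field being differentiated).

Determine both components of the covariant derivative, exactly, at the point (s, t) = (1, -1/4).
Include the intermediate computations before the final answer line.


E = 1, F = 0, G = 361/9 at the point
E_s = 0, E_t = 0, F_s = 0, F_t = 0, G_s = 0, G_t = 0
EG - F^2 = 361/9;  g^inv = (9/361) * [[361/9, 0], [0, 1]]
first-kind symbols [ij,l] = (1/2)(d_i g_jl + d_j g_il - d_l g_ij): [ss,s] = E_s/2 = 0, [ss,t] = F_s - E_t/2 = 0, [st,s] = E_t/2 = 0, [st,t] = G_s/2 = 0, [tt,s] = F_t - G_s/2 = 0, [tt,t] = G_t/2 = 0
Gamma^s_ij = (G*[ij,s] - F*[ij,t])/(EG - F^2), Gamma^t_ij = (E*[ij,t] - F*[ij,s])/(EG - F^2)
Gamma_sss = 0, Gamma_sst = 0, Gamma_stt = 0, Gamma_tss = 0, Gamma_tst = 0, Gamma_ttt = 0
X = (-8/3, -9/4), Y = (35/48, 1/4) at the point

Answer: (nabla_X Y)^s = 29/72, (nabla_X Y)^t = 9/4


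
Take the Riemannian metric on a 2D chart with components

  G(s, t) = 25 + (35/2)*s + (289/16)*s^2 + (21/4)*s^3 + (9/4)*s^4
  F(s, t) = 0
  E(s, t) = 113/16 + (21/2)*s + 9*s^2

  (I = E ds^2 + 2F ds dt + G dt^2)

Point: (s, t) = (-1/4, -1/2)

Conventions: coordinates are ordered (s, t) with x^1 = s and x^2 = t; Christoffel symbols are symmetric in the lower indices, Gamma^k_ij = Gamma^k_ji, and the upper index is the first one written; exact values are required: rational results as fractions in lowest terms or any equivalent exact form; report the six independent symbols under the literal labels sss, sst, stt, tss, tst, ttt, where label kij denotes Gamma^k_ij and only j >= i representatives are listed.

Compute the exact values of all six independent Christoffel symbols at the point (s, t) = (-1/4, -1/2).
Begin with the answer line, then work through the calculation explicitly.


Answer: Gamma_sss = 3/5, Gamma_sst = 0, Gamma_stt = -149/160, Gamma_tss = 0, Gamma_tst = 32/149, Gamma_ttt = 0

E = 5, F = 0, G = 22201/1024 at the point
E_s = 6, E_t = 0, F_s = 0, F_t = 0, G_s = 149/16, G_t = 0
EG - F^2 = 111005/1024;  g^inv = (1024/111005) * [[22201/1024, 0], [0, 5]]
first-kind symbols [ij,l] = (1/2)(d_i g_jl + d_j g_il - d_l g_ij): [ss,s] = E_s/2 = 3, [ss,t] = F_s - E_t/2 = 0, [st,s] = E_t/2 = 0, [st,t] = G_s/2 = 149/32, [tt,s] = F_t - G_s/2 = -149/32, [tt,t] = G_t/2 = 0
Gamma^s_ij = (G*[ij,s] - F*[ij,t])/(EG - F^2), Gamma^t_ij = (E*[ij,t] - F*[ij,s])/(EG - F^2)


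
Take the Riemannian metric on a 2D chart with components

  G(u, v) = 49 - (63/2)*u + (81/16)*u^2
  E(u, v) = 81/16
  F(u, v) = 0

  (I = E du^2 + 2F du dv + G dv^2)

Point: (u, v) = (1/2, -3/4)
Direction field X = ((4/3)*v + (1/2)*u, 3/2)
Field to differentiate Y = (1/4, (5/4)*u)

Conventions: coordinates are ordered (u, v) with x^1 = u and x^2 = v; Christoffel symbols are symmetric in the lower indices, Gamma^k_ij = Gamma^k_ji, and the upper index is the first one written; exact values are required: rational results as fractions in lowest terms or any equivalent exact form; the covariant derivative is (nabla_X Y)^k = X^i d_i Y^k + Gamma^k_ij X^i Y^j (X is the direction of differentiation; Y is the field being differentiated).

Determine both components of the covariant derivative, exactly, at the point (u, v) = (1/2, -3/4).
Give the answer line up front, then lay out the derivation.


Answer: (nabla_X Y)^u = 235/96, (nabla_X Y)^v = -339/376

E = 81/16, F = 0, G = 2209/64 at the point
E_u = 0, E_v = 0, F_u = 0, F_v = 0, G_u = -423/16, G_v = 0
EG - F^2 = 178929/1024;  g^inv = (1024/178929) * [[2209/64, 0], [0, 81/16]]
first-kind symbols [ij,l] = (1/2)(d_i g_jl + d_j g_il - d_l g_ij): [uu,u] = E_u/2 = 0, [uu,v] = F_u - E_v/2 = 0, [uv,u] = E_v/2 = 0, [uv,v] = G_u/2 = -423/32, [vv,u] = F_v - G_u/2 = 423/32, [vv,v] = G_v/2 = 0
Gamma^u_ij = (G*[ij,u] - F*[ij,v])/(EG - F^2), Gamma^v_ij = (E*[ij,v] - F*[ij,u])/(EG - F^2)
Gamma_uuu = 0, Gamma_uuv = 0, Gamma_uvv = 47/18, Gamma_vuu = 0, Gamma_vuv = -18/47, Gamma_vvv = 0
X = (-3/4, 3/2), Y = (1/4, 5/8) at the point


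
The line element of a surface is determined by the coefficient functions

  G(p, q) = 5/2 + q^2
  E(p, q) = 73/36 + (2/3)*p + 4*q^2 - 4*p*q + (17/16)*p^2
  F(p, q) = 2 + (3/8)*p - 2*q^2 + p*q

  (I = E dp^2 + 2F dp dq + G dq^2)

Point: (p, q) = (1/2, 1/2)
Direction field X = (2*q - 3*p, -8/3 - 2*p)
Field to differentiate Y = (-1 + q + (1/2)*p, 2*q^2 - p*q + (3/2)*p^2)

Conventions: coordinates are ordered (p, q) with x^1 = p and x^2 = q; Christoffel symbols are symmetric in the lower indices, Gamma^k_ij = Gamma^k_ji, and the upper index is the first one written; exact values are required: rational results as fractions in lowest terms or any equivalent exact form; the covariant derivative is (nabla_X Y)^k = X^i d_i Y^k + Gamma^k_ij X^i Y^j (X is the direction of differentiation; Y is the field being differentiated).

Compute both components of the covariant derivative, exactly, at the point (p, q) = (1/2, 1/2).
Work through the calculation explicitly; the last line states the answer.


E = 1513/576, F = 31/16, G = 11/4 at the point
E_p = -13/48, E_q = 2, F_p = 7/8, F_q = -3/2, G_p = 0, G_q = 1
EG - F^2 = 3997/1152;  g^inv = (1152/3997) * [[11/4, -31/16], [-31/16, 1513/576]]
first-kind symbols [ij,l] = (1/2)(d_i g_jl + d_j g_il - d_l g_ij): [pp,p] = E_p/2 = -13/96, [pp,q] = F_p - E_q/2 = -1/8, [pq,p] = E_q/2 = 1, [pq,q] = G_p/2 = 0, [qq,p] = F_q - G_p/2 = -3/2, [qq,q] = G_q/2 = 1/2
Gamma^p_ij = (G*[ij,p] - F*[ij,q])/(EG - F^2), Gamma^q_ij = (E*[ij,q] - F*[ij,p])/(EG - F^2)
Gamma_ppp = -150/3997, Gamma_ppq = 3168/3997, Gamma_pqq = -5868/3997, Gamma_qpp = -76/3997, Gamma_qpq = -2232/3997, Gamma_qqq = 4861/3997
X = (-1/2, -11/3), Y = (-1/4, 5/8) at the point

Answer: (nabla_X Y)^p = -1873/23982, (nabla_X Y)^q = -875515/95928


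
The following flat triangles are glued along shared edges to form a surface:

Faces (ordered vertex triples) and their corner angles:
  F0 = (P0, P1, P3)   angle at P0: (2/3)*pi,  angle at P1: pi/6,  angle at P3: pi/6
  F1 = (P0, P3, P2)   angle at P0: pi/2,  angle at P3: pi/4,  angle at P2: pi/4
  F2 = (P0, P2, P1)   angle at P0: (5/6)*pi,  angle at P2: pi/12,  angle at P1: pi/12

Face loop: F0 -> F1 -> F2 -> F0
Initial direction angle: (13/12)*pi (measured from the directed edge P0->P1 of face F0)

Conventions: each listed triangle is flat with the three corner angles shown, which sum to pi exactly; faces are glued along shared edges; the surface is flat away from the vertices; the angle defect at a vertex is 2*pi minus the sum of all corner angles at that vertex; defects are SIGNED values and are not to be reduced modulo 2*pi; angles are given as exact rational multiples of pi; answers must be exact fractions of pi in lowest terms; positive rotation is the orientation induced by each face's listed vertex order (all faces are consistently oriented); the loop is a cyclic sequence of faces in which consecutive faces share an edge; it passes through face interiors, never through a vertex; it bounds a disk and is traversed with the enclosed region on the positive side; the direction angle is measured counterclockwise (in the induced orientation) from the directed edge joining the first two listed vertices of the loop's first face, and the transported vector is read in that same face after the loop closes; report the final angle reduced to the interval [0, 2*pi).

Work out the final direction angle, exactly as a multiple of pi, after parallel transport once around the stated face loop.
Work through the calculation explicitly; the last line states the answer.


enclosed vertex P0: corner angles sum to 2*pi, defect = 2*pi - 2*pi = 0
final direction = starting direction + enclosed defect total, reduced mod 2*pi (induced orientation)
final angle = (13/12)*pi + 0 = (13/12)*pi (mod 2*pi)

Answer: final direction angle = (13/12)*pi


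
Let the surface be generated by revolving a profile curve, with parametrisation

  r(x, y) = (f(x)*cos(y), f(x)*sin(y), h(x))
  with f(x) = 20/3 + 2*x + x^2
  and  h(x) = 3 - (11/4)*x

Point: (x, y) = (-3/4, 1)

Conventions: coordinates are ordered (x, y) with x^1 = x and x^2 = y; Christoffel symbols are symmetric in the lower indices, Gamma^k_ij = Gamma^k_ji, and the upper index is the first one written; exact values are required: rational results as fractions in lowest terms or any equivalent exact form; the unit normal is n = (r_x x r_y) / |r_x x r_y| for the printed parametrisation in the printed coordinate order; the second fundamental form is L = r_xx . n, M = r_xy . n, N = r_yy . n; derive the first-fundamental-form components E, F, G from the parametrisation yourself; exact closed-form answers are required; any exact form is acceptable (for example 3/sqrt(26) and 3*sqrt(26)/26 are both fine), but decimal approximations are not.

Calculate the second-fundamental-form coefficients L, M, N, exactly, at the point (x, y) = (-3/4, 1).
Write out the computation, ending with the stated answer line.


f = 275/48, f' = 1/2, f'' = 2, h' = -11/4, h'' = 0
E = 125/16, F = 0, G = 75625/2304; answer radicand W^2 = 125/16
unnormalised second-form numerators: l = 11/2, m = 0, n = -3025/192; L = l/sqrt(125/16), and similarly M = m/sqrt(W^2), N = n/sqrt(W^2)

Answer: L = 22*sqrt(5)/25, M = 0, N = -121*sqrt(5)/48


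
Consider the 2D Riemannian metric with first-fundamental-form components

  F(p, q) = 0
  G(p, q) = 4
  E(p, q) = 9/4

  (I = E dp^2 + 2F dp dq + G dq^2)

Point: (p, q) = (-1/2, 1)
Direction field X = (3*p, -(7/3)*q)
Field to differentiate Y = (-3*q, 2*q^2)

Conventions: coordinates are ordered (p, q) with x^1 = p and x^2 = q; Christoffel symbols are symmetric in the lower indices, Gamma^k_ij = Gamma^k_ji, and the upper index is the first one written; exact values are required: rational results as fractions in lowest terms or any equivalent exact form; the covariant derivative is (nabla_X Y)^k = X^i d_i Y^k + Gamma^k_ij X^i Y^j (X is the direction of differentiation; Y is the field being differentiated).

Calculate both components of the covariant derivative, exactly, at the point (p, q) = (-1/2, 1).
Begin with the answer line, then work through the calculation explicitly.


Answer: (nabla_X Y)^p = 7, (nabla_X Y)^q = -28/3

E = 9/4, F = 0, G = 4 at the point
E_p = 0, E_q = 0, F_p = 0, F_q = 0, G_p = 0, G_q = 0
EG - F^2 = 9;  g^inv = (1/9) * [[4, 0], [0, 9/4]]
first-kind symbols [ij,l] = (1/2)(d_i g_jl + d_j g_il - d_l g_ij): [pp,p] = E_p/2 = 0, [pp,q] = F_p - E_q/2 = 0, [pq,p] = E_q/2 = 0, [pq,q] = G_p/2 = 0, [qq,p] = F_q - G_p/2 = 0, [qq,q] = G_q/2 = 0
Gamma^p_ij = (G*[ij,p] - F*[ij,q])/(EG - F^2), Gamma^q_ij = (E*[ij,q] - F*[ij,p])/(EG - F^2)
Gamma_ppp = 0, Gamma_ppq = 0, Gamma_pqq = 0, Gamma_qpp = 0, Gamma_qpq = 0, Gamma_qqq = 0
X = (-3/2, -7/3), Y = (-3, 2) at the point


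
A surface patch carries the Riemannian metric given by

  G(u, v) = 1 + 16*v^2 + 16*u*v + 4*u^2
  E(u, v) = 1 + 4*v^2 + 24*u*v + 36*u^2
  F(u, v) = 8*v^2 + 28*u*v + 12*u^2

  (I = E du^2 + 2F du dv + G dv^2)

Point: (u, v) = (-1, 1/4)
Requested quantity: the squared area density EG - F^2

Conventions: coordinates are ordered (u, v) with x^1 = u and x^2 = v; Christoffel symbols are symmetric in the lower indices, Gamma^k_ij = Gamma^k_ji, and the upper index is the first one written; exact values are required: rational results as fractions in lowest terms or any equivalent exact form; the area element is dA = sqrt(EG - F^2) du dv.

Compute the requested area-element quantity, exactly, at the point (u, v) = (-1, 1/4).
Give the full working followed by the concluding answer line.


E = 125/4, F = 11/2, G = 2; EG - F^2 = 129/4

Answer: EG - F^2 = 129/4


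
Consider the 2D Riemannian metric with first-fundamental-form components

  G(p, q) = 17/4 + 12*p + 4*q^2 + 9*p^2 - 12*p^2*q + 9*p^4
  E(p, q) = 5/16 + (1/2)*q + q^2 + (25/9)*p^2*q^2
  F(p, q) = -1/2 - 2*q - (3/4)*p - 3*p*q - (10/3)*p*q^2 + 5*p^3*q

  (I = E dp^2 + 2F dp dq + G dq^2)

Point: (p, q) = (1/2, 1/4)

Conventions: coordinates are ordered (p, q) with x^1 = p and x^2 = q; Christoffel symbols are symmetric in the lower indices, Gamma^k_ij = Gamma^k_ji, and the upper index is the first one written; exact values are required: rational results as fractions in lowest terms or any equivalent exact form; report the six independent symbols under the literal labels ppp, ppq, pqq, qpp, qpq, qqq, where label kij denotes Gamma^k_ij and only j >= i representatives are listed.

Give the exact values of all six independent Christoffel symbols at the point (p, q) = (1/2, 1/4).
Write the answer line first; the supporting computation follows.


Answer: Gamma_ppp = -18829/54516, Gamma_ppq = 63507/9086, Gamma_pqq = -31065/649, Gamma_qpp = -52879/327096, Gamma_qpq = 100321/54516, Gamma_qqq = -8449/1298

E = 313/576, F = -163/96, G = 201/16 at the point
E_p = 25/144, E_q = 97/72, F_p = -37/48, F_q = -89/24, G_p = 45/2, G_q = -1
EG - F^2 = 4543/1152;  g^inv = (1152/4543) * [[201/16, 163/96], [163/96, 313/576]]
first-kind symbols [ij,l] = (1/2)(d_i g_jl + d_j g_il - d_l g_ij): [pp,p] = E_p/2 = 25/288, [pp,q] = F_p - E_q/2 = -13/9, [pq,p] = E_q/2 = 97/144, [pq,q] = G_p/2 = 45/4, [qq,p] = F_q - G_p/2 = -359/24, [qq,q] = G_q/2 = -1/2
Gamma^p_ij = (G*[ij,p] - F*[ij,q])/(EG - F^2), Gamma^q_ij = (E*[ij,q] - F*[ij,p])/(EG - F^2)


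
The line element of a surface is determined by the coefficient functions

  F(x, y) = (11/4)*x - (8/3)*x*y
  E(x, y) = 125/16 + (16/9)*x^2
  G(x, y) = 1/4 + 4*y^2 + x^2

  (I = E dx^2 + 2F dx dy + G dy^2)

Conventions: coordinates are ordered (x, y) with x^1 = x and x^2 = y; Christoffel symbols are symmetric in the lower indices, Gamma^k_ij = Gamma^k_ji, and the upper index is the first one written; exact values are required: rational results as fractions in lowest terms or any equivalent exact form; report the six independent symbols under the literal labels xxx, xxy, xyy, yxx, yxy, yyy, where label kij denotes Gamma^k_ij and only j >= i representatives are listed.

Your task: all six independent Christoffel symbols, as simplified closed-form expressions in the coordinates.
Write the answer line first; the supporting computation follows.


Answer: Gamma_xxx = (1024*x^3 + 8448*x*y - 4100*x)/(1024*x^4 + 8448*x^2*y + 400*x^2 + 18000*y^2 + 1125), Gamma_xxy = (1536*x^2*y - 1584*x^2)/(1024*x^4 + 8448*x^2*y + 400*x^2 + 18000*y^2 + 1125), Gamma_xyy = (-2112*x^3 - 2304*x*y^2 - 6336*x*y - 528*x)/(1024*x^4 + 8448*x^2*y + 400*x^2 + 18000*y^2 + 1125), Gamma_yxx = (12375 - 12000*y)/(1024*x^4 + 8448*x^2*y + 400*x^2 + 18000*y^2 + 1125), Gamma_yxy = (1024*x^3 + 4500*x)/(1024*x^4 + 8448*x^2*y + 400*x^2 + 18000*y^2 + 1125), Gamma_yyy = (-1536*x^2*y + 5808*x^2 + 18000*y)/(1024*x^4 + 8448*x^2*y + 400*x^2 + 18000*y^2 + 1125)

E = 125/16 + (16/9)*x^2; F = (11/4)*x - (8/3)*x*y; G = 1/4 + 4*y^2 + x^2
Gamma^k_ij = (1/2) g^{kl} (d_i g_jl + d_j g_il - d_l g_ij), with g^inv = (1/(EG-F^2)) [[G, -F], [-F, E]]
first partials: E_x = (32/9)*x, E_y = 0, F_x = 11/4 - (8/3)*y, F_y = -(8/3)*x, G_x = 2*x, G_y = 8*y
D = EG - F^2 = 125/64 + (125/4)*y^2 + (25/36)*x^2 + (44/3)*x^2*y + (16/9)*x^4
expanded: Gamma^x_xx = (G E_x - 2F F_x + F E_y)/(2D), Gamma^x_xy = (G E_y - F G_x)/(2D), Gamma^x_yy = (2G F_y - G G_x - F G_y)/(2D), Gamma^y_xx = (2E F_x - E E_y - F E_x)/(2D), Gamma^y_xy = (E G_x - F E_y)/(2D), Gamma^y_yy = (E G_y - 2F F_y + F G_x)/(2D); substitute and cancel common factors
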